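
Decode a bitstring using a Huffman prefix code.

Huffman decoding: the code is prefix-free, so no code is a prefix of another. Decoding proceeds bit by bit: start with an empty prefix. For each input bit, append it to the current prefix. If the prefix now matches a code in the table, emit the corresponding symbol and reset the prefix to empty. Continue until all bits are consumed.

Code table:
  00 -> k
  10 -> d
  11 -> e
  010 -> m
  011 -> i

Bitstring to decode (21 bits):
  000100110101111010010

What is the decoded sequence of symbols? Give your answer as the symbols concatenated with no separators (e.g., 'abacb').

Answer: kmimeemm

Derivation:
Bit 0: prefix='0' (no match yet)
Bit 1: prefix='00' -> emit 'k', reset
Bit 2: prefix='0' (no match yet)
Bit 3: prefix='01' (no match yet)
Bit 4: prefix='010' -> emit 'm', reset
Bit 5: prefix='0' (no match yet)
Bit 6: prefix='01' (no match yet)
Bit 7: prefix='011' -> emit 'i', reset
Bit 8: prefix='0' (no match yet)
Bit 9: prefix='01' (no match yet)
Bit 10: prefix='010' -> emit 'm', reset
Bit 11: prefix='1' (no match yet)
Bit 12: prefix='11' -> emit 'e', reset
Bit 13: prefix='1' (no match yet)
Bit 14: prefix='11' -> emit 'e', reset
Bit 15: prefix='0' (no match yet)
Bit 16: prefix='01' (no match yet)
Bit 17: prefix='010' -> emit 'm', reset
Bit 18: prefix='0' (no match yet)
Bit 19: prefix='01' (no match yet)
Bit 20: prefix='010' -> emit 'm', reset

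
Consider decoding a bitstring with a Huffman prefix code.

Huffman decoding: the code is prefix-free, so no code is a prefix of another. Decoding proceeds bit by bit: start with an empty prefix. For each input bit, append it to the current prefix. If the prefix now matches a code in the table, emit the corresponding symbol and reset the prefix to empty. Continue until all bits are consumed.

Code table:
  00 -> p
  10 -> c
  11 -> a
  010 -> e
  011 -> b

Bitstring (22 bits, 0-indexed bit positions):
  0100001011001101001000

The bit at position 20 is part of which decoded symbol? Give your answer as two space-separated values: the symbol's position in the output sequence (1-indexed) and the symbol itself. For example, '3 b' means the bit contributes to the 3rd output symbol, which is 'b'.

Answer: 9 p

Derivation:
Bit 0: prefix='0' (no match yet)
Bit 1: prefix='01' (no match yet)
Bit 2: prefix='010' -> emit 'e', reset
Bit 3: prefix='0' (no match yet)
Bit 4: prefix='00' -> emit 'p', reset
Bit 5: prefix='0' (no match yet)
Bit 6: prefix='01' (no match yet)
Bit 7: prefix='010' -> emit 'e', reset
Bit 8: prefix='1' (no match yet)
Bit 9: prefix='11' -> emit 'a', reset
Bit 10: prefix='0' (no match yet)
Bit 11: prefix='00' -> emit 'p', reset
Bit 12: prefix='1' (no match yet)
Bit 13: prefix='11' -> emit 'a', reset
Bit 14: prefix='0' (no match yet)
Bit 15: prefix='01' (no match yet)
Bit 16: prefix='010' -> emit 'e', reset
Bit 17: prefix='0' (no match yet)
Bit 18: prefix='01' (no match yet)
Bit 19: prefix='010' -> emit 'e', reset
Bit 20: prefix='0' (no match yet)
Bit 21: prefix='00' -> emit 'p', reset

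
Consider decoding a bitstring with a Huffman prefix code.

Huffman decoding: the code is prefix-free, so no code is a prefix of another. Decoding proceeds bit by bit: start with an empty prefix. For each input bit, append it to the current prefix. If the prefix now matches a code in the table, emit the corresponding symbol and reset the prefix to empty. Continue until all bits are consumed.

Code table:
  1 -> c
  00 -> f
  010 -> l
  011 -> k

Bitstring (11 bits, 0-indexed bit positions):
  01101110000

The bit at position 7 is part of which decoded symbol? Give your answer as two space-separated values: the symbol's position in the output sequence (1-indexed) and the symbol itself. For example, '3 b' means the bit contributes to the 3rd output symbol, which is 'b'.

Answer: 4 f

Derivation:
Bit 0: prefix='0' (no match yet)
Bit 1: prefix='01' (no match yet)
Bit 2: prefix='011' -> emit 'k', reset
Bit 3: prefix='0' (no match yet)
Bit 4: prefix='01' (no match yet)
Bit 5: prefix='011' -> emit 'k', reset
Bit 6: prefix='1' -> emit 'c', reset
Bit 7: prefix='0' (no match yet)
Bit 8: prefix='00' -> emit 'f', reset
Bit 9: prefix='0' (no match yet)
Bit 10: prefix='00' -> emit 'f', reset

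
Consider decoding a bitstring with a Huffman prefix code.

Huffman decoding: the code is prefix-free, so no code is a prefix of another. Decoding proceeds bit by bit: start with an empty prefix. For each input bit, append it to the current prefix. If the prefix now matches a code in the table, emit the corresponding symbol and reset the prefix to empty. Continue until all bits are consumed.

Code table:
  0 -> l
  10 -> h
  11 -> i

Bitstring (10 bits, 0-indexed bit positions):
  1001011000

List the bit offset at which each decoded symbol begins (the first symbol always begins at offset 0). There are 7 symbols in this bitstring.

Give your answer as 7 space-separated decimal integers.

Answer: 0 2 3 5 7 8 9

Derivation:
Bit 0: prefix='1' (no match yet)
Bit 1: prefix='10' -> emit 'h', reset
Bit 2: prefix='0' -> emit 'l', reset
Bit 3: prefix='1' (no match yet)
Bit 4: prefix='10' -> emit 'h', reset
Bit 5: prefix='1' (no match yet)
Bit 6: prefix='11' -> emit 'i', reset
Bit 7: prefix='0' -> emit 'l', reset
Bit 8: prefix='0' -> emit 'l', reset
Bit 9: prefix='0' -> emit 'l', reset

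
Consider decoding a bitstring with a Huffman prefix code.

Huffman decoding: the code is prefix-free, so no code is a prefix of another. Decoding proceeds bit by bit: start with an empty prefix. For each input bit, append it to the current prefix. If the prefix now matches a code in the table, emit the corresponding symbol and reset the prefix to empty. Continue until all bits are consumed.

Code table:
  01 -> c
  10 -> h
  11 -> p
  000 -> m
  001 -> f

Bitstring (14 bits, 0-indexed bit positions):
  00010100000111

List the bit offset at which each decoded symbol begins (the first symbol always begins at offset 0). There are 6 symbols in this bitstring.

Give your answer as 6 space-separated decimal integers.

Answer: 0 3 5 7 10 12

Derivation:
Bit 0: prefix='0' (no match yet)
Bit 1: prefix='00' (no match yet)
Bit 2: prefix='000' -> emit 'm', reset
Bit 3: prefix='1' (no match yet)
Bit 4: prefix='10' -> emit 'h', reset
Bit 5: prefix='1' (no match yet)
Bit 6: prefix='10' -> emit 'h', reset
Bit 7: prefix='0' (no match yet)
Bit 8: prefix='00' (no match yet)
Bit 9: prefix='000' -> emit 'm', reset
Bit 10: prefix='0' (no match yet)
Bit 11: prefix='01' -> emit 'c', reset
Bit 12: prefix='1' (no match yet)
Bit 13: prefix='11' -> emit 'p', reset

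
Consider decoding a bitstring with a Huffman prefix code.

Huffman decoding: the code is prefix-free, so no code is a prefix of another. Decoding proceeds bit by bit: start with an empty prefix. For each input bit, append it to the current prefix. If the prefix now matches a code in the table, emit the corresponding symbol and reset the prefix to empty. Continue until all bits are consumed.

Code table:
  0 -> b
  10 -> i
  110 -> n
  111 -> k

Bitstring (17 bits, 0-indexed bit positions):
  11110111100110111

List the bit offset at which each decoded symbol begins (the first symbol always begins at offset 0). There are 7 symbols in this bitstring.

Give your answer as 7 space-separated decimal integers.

Bit 0: prefix='1' (no match yet)
Bit 1: prefix='11' (no match yet)
Bit 2: prefix='111' -> emit 'k', reset
Bit 3: prefix='1' (no match yet)
Bit 4: prefix='10' -> emit 'i', reset
Bit 5: prefix='1' (no match yet)
Bit 6: prefix='11' (no match yet)
Bit 7: prefix='111' -> emit 'k', reset
Bit 8: prefix='1' (no match yet)
Bit 9: prefix='10' -> emit 'i', reset
Bit 10: prefix='0' -> emit 'b', reset
Bit 11: prefix='1' (no match yet)
Bit 12: prefix='11' (no match yet)
Bit 13: prefix='110' -> emit 'n', reset
Bit 14: prefix='1' (no match yet)
Bit 15: prefix='11' (no match yet)
Bit 16: prefix='111' -> emit 'k', reset

Answer: 0 3 5 8 10 11 14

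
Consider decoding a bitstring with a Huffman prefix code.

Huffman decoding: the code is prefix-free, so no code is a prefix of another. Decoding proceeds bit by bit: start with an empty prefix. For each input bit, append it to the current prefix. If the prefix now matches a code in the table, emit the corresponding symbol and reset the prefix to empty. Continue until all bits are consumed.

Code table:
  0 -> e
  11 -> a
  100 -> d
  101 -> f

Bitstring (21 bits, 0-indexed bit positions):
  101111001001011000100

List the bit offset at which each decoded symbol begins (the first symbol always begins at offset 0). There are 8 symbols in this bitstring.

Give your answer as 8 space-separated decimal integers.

Answer: 0 3 5 8 11 14 17 18

Derivation:
Bit 0: prefix='1' (no match yet)
Bit 1: prefix='10' (no match yet)
Bit 2: prefix='101' -> emit 'f', reset
Bit 3: prefix='1' (no match yet)
Bit 4: prefix='11' -> emit 'a', reset
Bit 5: prefix='1' (no match yet)
Bit 6: prefix='10' (no match yet)
Bit 7: prefix='100' -> emit 'd', reset
Bit 8: prefix='1' (no match yet)
Bit 9: prefix='10' (no match yet)
Bit 10: prefix='100' -> emit 'd', reset
Bit 11: prefix='1' (no match yet)
Bit 12: prefix='10' (no match yet)
Bit 13: prefix='101' -> emit 'f', reset
Bit 14: prefix='1' (no match yet)
Bit 15: prefix='10' (no match yet)
Bit 16: prefix='100' -> emit 'd', reset
Bit 17: prefix='0' -> emit 'e', reset
Bit 18: prefix='1' (no match yet)
Bit 19: prefix='10' (no match yet)
Bit 20: prefix='100' -> emit 'd', reset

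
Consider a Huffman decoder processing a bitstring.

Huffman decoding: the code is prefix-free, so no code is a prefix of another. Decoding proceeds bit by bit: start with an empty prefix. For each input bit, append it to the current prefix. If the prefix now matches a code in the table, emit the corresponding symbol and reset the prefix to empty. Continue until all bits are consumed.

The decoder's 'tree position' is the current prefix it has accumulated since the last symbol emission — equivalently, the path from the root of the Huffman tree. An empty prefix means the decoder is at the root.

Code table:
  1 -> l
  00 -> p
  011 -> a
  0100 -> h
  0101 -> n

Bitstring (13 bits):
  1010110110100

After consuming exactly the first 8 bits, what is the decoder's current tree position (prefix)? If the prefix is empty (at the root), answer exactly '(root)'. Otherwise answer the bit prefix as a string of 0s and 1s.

Answer: 01

Derivation:
Bit 0: prefix='1' -> emit 'l', reset
Bit 1: prefix='0' (no match yet)
Bit 2: prefix='01' (no match yet)
Bit 3: prefix='010' (no match yet)
Bit 4: prefix='0101' -> emit 'n', reset
Bit 5: prefix='1' -> emit 'l', reset
Bit 6: prefix='0' (no match yet)
Bit 7: prefix='01' (no match yet)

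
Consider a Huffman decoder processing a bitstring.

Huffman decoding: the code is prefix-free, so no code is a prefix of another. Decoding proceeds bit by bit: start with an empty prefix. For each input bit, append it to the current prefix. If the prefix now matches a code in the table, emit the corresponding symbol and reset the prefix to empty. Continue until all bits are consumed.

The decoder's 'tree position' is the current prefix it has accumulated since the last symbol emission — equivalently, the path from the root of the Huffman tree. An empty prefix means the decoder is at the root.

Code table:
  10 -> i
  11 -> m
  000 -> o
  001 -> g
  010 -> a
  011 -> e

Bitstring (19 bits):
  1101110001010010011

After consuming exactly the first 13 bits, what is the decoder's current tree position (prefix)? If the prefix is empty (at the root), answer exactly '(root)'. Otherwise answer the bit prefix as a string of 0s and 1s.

Bit 0: prefix='1' (no match yet)
Bit 1: prefix='11' -> emit 'm', reset
Bit 2: prefix='0' (no match yet)
Bit 3: prefix='01' (no match yet)
Bit 4: prefix='011' -> emit 'e', reset
Bit 5: prefix='1' (no match yet)
Bit 6: prefix='10' -> emit 'i', reset
Bit 7: prefix='0' (no match yet)
Bit 8: prefix='00' (no match yet)
Bit 9: prefix='001' -> emit 'g', reset
Bit 10: prefix='0' (no match yet)
Bit 11: prefix='01' (no match yet)
Bit 12: prefix='010' -> emit 'a', reset

Answer: (root)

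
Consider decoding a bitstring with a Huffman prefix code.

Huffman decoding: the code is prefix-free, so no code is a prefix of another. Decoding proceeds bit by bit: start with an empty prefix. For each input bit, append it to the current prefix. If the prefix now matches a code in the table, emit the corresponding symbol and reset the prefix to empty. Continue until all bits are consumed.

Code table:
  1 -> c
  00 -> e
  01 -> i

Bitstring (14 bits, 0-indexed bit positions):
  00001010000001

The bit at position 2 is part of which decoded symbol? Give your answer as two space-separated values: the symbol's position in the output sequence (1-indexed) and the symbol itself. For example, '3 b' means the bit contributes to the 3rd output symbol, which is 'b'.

Bit 0: prefix='0' (no match yet)
Bit 1: prefix='00' -> emit 'e', reset
Bit 2: prefix='0' (no match yet)
Bit 3: prefix='00' -> emit 'e', reset
Bit 4: prefix='1' -> emit 'c', reset
Bit 5: prefix='0' (no match yet)
Bit 6: prefix='01' -> emit 'i', reset

Answer: 2 e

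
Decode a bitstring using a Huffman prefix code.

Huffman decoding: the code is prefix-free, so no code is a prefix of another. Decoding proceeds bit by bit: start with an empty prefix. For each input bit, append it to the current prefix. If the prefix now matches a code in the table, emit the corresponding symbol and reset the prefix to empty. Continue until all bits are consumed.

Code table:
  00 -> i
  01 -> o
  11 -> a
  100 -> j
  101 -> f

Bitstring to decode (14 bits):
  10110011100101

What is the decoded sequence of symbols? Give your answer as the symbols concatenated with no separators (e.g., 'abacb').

Bit 0: prefix='1' (no match yet)
Bit 1: prefix='10' (no match yet)
Bit 2: prefix='101' -> emit 'f', reset
Bit 3: prefix='1' (no match yet)
Bit 4: prefix='10' (no match yet)
Bit 5: prefix='100' -> emit 'j', reset
Bit 6: prefix='1' (no match yet)
Bit 7: prefix='11' -> emit 'a', reset
Bit 8: prefix='1' (no match yet)
Bit 9: prefix='10' (no match yet)
Bit 10: prefix='100' -> emit 'j', reset
Bit 11: prefix='1' (no match yet)
Bit 12: prefix='10' (no match yet)
Bit 13: prefix='101' -> emit 'f', reset

Answer: fjajf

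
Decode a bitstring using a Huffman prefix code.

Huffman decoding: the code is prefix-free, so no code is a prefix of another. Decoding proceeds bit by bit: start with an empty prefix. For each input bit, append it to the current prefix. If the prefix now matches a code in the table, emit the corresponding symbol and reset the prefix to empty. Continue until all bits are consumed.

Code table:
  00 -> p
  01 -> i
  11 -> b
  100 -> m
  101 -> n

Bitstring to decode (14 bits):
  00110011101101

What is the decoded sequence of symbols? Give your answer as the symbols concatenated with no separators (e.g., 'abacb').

Answer: pbpbnn

Derivation:
Bit 0: prefix='0' (no match yet)
Bit 1: prefix='00' -> emit 'p', reset
Bit 2: prefix='1' (no match yet)
Bit 3: prefix='11' -> emit 'b', reset
Bit 4: prefix='0' (no match yet)
Bit 5: prefix='00' -> emit 'p', reset
Bit 6: prefix='1' (no match yet)
Bit 7: prefix='11' -> emit 'b', reset
Bit 8: prefix='1' (no match yet)
Bit 9: prefix='10' (no match yet)
Bit 10: prefix='101' -> emit 'n', reset
Bit 11: prefix='1' (no match yet)
Bit 12: prefix='10' (no match yet)
Bit 13: prefix='101' -> emit 'n', reset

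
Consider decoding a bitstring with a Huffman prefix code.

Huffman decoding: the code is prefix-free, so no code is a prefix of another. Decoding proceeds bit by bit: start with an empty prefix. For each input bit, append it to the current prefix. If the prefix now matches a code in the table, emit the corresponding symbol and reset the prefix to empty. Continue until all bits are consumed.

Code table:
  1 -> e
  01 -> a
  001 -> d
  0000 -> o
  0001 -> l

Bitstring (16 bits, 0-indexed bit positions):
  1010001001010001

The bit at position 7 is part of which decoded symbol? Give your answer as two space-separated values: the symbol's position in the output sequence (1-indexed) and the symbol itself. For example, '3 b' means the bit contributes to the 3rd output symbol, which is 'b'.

Answer: 4 d

Derivation:
Bit 0: prefix='1' -> emit 'e', reset
Bit 1: prefix='0' (no match yet)
Bit 2: prefix='01' -> emit 'a', reset
Bit 3: prefix='0' (no match yet)
Bit 4: prefix='00' (no match yet)
Bit 5: prefix='000' (no match yet)
Bit 6: prefix='0001' -> emit 'l', reset
Bit 7: prefix='0' (no match yet)
Bit 8: prefix='00' (no match yet)
Bit 9: prefix='001' -> emit 'd', reset
Bit 10: prefix='0' (no match yet)
Bit 11: prefix='01' -> emit 'a', reset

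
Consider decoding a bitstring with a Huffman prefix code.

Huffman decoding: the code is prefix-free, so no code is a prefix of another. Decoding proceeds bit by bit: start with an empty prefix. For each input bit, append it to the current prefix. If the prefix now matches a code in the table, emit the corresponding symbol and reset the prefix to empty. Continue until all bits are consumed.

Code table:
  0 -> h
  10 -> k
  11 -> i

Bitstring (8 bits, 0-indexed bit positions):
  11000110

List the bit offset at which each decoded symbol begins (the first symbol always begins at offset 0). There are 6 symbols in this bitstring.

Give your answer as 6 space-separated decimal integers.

Bit 0: prefix='1' (no match yet)
Bit 1: prefix='11' -> emit 'i', reset
Bit 2: prefix='0' -> emit 'h', reset
Bit 3: prefix='0' -> emit 'h', reset
Bit 4: prefix='0' -> emit 'h', reset
Bit 5: prefix='1' (no match yet)
Bit 6: prefix='11' -> emit 'i', reset
Bit 7: prefix='0' -> emit 'h', reset

Answer: 0 2 3 4 5 7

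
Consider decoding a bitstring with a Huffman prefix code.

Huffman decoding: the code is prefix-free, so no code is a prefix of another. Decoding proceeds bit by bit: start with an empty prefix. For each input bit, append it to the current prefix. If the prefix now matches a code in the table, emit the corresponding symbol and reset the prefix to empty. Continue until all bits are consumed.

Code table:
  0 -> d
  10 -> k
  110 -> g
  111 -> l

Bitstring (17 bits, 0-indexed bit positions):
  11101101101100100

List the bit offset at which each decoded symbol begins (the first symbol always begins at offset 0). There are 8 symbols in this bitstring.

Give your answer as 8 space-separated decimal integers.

Bit 0: prefix='1' (no match yet)
Bit 1: prefix='11' (no match yet)
Bit 2: prefix='111' -> emit 'l', reset
Bit 3: prefix='0' -> emit 'd', reset
Bit 4: prefix='1' (no match yet)
Bit 5: prefix='11' (no match yet)
Bit 6: prefix='110' -> emit 'g', reset
Bit 7: prefix='1' (no match yet)
Bit 8: prefix='11' (no match yet)
Bit 9: prefix='110' -> emit 'g', reset
Bit 10: prefix='1' (no match yet)
Bit 11: prefix='11' (no match yet)
Bit 12: prefix='110' -> emit 'g', reset
Bit 13: prefix='0' -> emit 'd', reset
Bit 14: prefix='1' (no match yet)
Bit 15: prefix='10' -> emit 'k', reset
Bit 16: prefix='0' -> emit 'd', reset

Answer: 0 3 4 7 10 13 14 16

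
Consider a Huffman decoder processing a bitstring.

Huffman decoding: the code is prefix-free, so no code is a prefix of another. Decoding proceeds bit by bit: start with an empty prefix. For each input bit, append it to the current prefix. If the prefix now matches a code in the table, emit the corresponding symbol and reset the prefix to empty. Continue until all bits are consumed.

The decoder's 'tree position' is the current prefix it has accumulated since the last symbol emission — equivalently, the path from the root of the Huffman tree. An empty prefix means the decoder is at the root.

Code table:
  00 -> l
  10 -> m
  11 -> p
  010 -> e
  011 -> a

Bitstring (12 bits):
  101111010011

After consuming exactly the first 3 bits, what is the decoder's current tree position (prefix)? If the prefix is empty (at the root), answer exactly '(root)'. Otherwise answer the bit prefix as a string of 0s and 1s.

Bit 0: prefix='1' (no match yet)
Bit 1: prefix='10' -> emit 'm', reset
Bit 2: prefix='1' (no match yet)

Answer: 1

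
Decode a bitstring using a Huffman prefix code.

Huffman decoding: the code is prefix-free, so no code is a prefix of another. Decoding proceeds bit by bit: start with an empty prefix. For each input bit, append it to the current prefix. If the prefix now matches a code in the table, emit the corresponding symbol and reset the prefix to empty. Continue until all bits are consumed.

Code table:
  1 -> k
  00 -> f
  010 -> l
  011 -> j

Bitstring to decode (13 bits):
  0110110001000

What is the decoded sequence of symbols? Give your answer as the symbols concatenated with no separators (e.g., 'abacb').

Bit 0: prefix='0' (no match yet)
Bit 1: prefix='01' (no match yet)
Bit 2: prefix='011' -> emit 'j', reset
Bit 3: prefix='0' (no match yet)
Bit 4: prefix='01' (no match yet)
Bit 5: prefix='011' -> emit 'j', reset
Bit 6: prefix='0' (no match yet)
Bit 7: prefix='00' -> emit 'f', reset
Bit 8: prefix='0' (no match yet)
Bit 9: prefix='01' (no match yet)
Bit 10: prefix='010' -> emit 'l', reset
Bit 11: prefix='0' (no match yet)
Bit 12: prefix='00' -> emit 'f', reset

Answer: jjflf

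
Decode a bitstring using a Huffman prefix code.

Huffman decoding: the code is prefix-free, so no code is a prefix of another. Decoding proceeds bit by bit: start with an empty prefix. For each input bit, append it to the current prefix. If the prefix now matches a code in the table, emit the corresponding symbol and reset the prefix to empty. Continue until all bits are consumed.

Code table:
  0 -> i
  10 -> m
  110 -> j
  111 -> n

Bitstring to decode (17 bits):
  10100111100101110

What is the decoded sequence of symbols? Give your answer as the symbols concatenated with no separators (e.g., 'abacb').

Bit 0: prefix='1' (no match yet)
Bit 1: prefix='10' -> emit 'm', reset
Bit 2: prefix='1' (no match yet)
Bit 3: prefix='10' -> emit 'm', reset
Bit 4: prefix='0' -> emit 'i', reset
Bit 5: prefix='1' (no match yet)
Bit 6: prefix='11' (no match yet)
Bit 7: prefix='111' -> emit 'n', reset
Bit 8: prefix='1' (no match yet)
Bit 9: prefix='10' -> emit 'm', reset
Bit 10: prefix='0' -> emit 'i', reset
Bit 11: prefix='1' (no match yet)
Bit 12: prefix='10' -> emit 'm', reset
Bit 13: prefix='1' (no match yet)
Bit 14: prefix='11' (no match yet)
Bit 15: prefix='111' -> emit 'n', reset
Bit 16: prefix='0' -> emit 'i', reset

Answer: mminmimni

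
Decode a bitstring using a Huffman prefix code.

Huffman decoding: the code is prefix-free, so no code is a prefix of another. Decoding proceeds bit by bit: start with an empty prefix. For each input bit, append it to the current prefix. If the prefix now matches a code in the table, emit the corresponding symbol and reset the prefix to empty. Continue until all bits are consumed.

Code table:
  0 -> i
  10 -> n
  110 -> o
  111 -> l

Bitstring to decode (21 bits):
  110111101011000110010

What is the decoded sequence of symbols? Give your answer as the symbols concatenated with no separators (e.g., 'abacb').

Bit 0: prefix='1' (no match yet)
Bit 1: prefix='11' (no match yet)
Bit 2: prefix='110' -> emit 'o', reset
Bit 3: prefix='1' (no match yet)
Bit 4: prefix='11' (no match yet)
Bit 5: prefix='111' -> emit 'l', reset
Bit 6: prefix='1' (no match yet)
Bit 7: prefix='10' -> emit 'n', reset
Bit 8: prefix='1' (no match yet)
Bit 9: prefix='10' -> emit 'n', reset
Bit 10: prefix='1' (no match yet)
Bit 11: prefix='11' (no match yet)
Bit 12: prefix='110' -> emit 'o', reset
Bit 13: prefix='0' -> emit 'i', reset
Bit 14: prefix='0' -> emit 'i', reset
Bit 15: prefix='1' (no match yet)
Bit 16: prefix='11' (no match yet)
Bit 17: prefix='110' -> emit 'o', reset
Bit 18: prefix='0' -> emit 'i', reset
Bit 19: prefix='1' (no match yet)
Bit 20: prefix='10' -> emit 'n', reset

Answer: olnnoiioin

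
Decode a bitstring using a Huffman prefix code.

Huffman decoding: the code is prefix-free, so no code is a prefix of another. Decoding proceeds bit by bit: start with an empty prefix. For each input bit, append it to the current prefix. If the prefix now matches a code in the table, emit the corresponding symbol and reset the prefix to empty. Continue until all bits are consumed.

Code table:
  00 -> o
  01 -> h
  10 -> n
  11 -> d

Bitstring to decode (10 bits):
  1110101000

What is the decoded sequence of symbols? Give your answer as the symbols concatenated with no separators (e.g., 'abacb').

Answer: dnnno

Derivation:
Bit 0: prefix='1' (no match yet)
Bit 1: prefix='11' -> emit 'd', reset
Bit 2: prefix='1' (no match yet)
Bit 3: prefix='10' -> emit 'n', reset
Bit 4: prefix='1' (no match yet)
Bit 5: prefix='10' -> emit 'n', reset
Bit 6: prefix='1' (no match yet)
Bit 7: prefix='10' -> emit 'n', reset
Bit 8: prefix='0' (no match yet)
Bit 9: prefix='00' -> emit 'o', reset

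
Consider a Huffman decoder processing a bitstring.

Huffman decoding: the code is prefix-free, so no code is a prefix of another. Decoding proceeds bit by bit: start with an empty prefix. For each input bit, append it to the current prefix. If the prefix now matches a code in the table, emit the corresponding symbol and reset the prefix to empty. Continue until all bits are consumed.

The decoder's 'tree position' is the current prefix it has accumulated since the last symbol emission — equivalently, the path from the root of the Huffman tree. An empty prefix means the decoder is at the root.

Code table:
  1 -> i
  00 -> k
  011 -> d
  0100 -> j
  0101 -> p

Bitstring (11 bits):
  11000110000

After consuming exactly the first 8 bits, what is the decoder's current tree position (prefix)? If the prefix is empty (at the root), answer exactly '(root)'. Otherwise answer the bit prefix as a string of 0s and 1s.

Bit 0: prefix='1' -> emit 'i', reset
Bit 1: prefix='1' -> emit 'i', reset
Bit 2: prefix='0' (no match yet)
Bit 3: prefix='00' -> emit 'k', reset
Bit 4: prefix='0' (no match yet)
Bit 5: prefix='01' (no match yet)
Bit 6: prefix='011' -> emit 'd', reset
Bit 7: prefix='0' (no match yet)

Answer: 0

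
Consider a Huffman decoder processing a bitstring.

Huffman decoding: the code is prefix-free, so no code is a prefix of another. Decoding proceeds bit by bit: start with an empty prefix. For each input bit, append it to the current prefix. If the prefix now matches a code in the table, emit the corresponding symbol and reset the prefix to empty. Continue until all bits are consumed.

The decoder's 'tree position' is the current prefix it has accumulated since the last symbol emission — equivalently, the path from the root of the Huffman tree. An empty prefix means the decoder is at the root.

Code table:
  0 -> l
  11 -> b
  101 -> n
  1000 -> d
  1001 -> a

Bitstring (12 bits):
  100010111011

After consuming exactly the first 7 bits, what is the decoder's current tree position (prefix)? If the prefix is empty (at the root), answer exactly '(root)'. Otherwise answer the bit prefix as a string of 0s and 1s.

Answer: (root)

Derivation:
Bit 0: prefix='1' (no match yet)
Bit 1: prefix='10' (no match yet)
Bit 2: prefix='100' (no match yet)
Bit 3: prefix='1000' -> emit 'd', reset
Bit 4: prefix='1' (no match yet)
Bit 5: prefix='10' (no match yet)
Bit 6: prefix='101' -> emit 'n', reset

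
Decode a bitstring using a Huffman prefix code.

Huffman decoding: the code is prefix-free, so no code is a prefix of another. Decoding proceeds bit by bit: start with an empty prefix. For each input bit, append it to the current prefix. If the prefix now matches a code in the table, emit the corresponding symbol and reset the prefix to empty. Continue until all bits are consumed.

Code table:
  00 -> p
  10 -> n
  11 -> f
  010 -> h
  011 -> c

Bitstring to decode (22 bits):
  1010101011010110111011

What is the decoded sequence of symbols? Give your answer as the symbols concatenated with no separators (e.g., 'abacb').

Answer: nnnnfhfcnf

Derivation:
Bit 0: prefix='1' (no match yet)
Bit 1: prefix='10' -> emit 'n', reset
Bit 2: prefix='1' (no match yet)
Bit 3: prefix='10' -> emit 'n', reset
Bit 4: prefix='1' (no match yet)
Bit 5: prefix='10' -> emit 'n', reset
Bit 6: prefix='1' (no match yet)
Bit 7: prefix='10' -> emit 'n', reset
Bit 8: prefix='1' (no match yet)
Bit 9: prefix='11' -> emit 'f', reset
Bit 10: prefix='0' (no match yet)
Bit 11: prefix='01' (no match yet)
Bit 12: prefix='010' -> emit 'h', reset
Bit 13: prefix='1' (no match yet)
Bit 14: prefix='11' -> emit 'f', reset
Bit 15: prefix='0' (no match yet)
Bit 16: prefix='01' (no match yet)
Bit 17: prefix='011' -> emit 'c', reset
Bit 18: prefix='1' (no match yet)
Bit 19: prefix='10' -> emit 'n', reset
Bit 20: prefix='1' (no match yet)
Bit 21: prefix='11' -> emit 'f', reset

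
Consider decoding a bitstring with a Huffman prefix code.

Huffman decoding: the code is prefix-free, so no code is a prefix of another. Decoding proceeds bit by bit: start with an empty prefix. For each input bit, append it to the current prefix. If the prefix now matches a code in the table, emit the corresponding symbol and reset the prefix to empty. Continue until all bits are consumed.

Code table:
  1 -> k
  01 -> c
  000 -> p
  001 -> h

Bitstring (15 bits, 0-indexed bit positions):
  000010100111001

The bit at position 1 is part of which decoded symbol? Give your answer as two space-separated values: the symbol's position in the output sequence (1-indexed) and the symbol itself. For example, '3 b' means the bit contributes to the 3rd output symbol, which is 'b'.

Bit 0: prefix='0' (no match yet)
Bit 1: prefix='00' (no match yet)
Bit 2: prefix='000' -> emit 'p', reset
Bit 3: prefix='0' (no match yet)
Bit 4: prefix='01' -> emit 'c', reset
Bit 5: prefix='0' (no match yet)

Answer: 1 p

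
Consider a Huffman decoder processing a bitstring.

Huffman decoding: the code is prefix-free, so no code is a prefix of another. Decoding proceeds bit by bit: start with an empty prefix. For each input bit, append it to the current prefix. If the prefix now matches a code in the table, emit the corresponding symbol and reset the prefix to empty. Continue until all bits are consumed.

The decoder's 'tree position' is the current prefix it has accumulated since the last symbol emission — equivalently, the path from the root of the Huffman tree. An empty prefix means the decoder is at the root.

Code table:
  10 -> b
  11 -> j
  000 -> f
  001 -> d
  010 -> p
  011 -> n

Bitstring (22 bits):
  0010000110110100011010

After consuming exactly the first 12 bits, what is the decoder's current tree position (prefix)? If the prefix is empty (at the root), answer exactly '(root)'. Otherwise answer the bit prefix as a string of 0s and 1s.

Answer: (root)

Derivation:
Bit 0: prefix='0' (no match yet)
Bit 1: prefix='00' (no match yet)
Bit 2: prefix='001' -> emit 'd', reset
Bit 3: prefix='0' (no match yet)
Bit 4: prefix='00' (no match yet)
Bit 5: prefix='000' -> emit 'f', reset
Bit 6: prefix='0' (no match yet)
Bit 7: prefix='01' (no match yet)
Bit 8: prefix='011' -> emit 'n', reset
Bit 9: prefix='0' (no match yet)
Bit 10: prefix='01' (no match yet)
Bit 11: prefix='011' -> emit 'n', reset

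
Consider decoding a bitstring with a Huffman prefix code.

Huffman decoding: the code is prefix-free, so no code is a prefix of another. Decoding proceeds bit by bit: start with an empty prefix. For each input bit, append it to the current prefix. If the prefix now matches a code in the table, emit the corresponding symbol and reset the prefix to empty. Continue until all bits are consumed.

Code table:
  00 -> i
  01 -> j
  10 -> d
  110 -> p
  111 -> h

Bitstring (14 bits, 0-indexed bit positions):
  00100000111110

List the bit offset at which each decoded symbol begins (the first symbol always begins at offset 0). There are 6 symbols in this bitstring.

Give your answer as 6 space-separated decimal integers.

Answer: 0 2 4 6 8 11

Derivation:
Bit 0: prefix='0' (no match yet)
Bit 1: prefix='00' -> emit 'i', reset
Bit 2: prefix='1' (no match yet)
Bit 3: prefix='10' -> emit 'd', reset
Bit 4: prefix='0' (no match yet)
Bit 5: prefix='00' -> emit 'i', reset
Bit 6: prefix='0' (no match yet)
Bit 7: prefix='00' -> emit 'i', reset
Bit 8: prefix='1' (no match yet)
Bit 9: prefix='11' (no match yet)
Bit 10: prefix='111' -> emit 'h', reset
Bit 11: prefix='1' (no match yet)
Bit 12: prefix='11' (no match yet)
Bit 13: prefix='110' -> emit 'p', reset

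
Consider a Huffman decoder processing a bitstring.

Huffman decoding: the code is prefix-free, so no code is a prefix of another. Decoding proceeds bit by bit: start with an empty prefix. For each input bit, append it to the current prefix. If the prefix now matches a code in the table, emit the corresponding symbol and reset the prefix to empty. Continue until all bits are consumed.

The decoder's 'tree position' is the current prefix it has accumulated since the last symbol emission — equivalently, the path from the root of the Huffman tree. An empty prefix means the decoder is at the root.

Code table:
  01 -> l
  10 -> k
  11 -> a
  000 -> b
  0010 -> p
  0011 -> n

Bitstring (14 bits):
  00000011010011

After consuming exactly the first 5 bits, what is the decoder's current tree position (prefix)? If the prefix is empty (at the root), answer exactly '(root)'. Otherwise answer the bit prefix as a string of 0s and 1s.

Bit 0: prefix='0' (no match yet)
Bit 1: prefix='00' (no match yet)
Bit 2: prefix='000' -> emit 'b', reset
Bit 3: prefix='0' (no match yet)
Bit 4: prefix='00' (no match yet)

Answer: 00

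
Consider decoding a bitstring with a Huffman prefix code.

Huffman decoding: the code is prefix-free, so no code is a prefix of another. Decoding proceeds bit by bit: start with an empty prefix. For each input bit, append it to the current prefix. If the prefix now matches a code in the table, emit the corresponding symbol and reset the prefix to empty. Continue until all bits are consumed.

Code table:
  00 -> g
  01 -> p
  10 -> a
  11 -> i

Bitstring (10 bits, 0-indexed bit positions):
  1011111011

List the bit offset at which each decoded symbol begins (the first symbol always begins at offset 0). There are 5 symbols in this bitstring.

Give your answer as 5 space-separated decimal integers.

Bit 0: prefix='1' (no match yet)
Bit 1: prefix='10' -> emit 'a', reset
Bit 2: prefix='1' (no match yet)
Bit 3: prefix='11' -> emit 'i', reset
Bit 4: prefix='1' (no match yet)
Bit 5: prefix='11' -> emit 'i', reset
Bit 6: prefix='1' (no match yet)
Bit 7: prefix='10' -> emit 'a', reset
Bit 8: prefix='1' (no match yet)
Bit 9: prefix='11' -> emit 'i', reset

Answer: 0 2 4 6 8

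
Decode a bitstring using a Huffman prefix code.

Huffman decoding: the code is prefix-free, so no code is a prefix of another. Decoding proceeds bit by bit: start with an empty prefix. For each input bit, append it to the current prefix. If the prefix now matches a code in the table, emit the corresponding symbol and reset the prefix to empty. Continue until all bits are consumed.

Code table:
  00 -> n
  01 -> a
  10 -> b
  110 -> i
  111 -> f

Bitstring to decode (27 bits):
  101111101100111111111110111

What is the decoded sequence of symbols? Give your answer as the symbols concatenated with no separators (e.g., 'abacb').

Bit 0: prefix='1' (no match yet)
Bit 1: prefix='10' -> emit 'b', reset
Bit 2: prefix='1' (no match yet)
Bit 3: prefix='11' (no match yet)
Bit 4: prefix='111' -> emit 'f', reset
Bit 5: prefix='1' (no match yet)
Bit 6: prefix='11' (no match yet)
Bit 7: prefix='110' -> emit 'i', reset
Bit 8: prefix='1' (no match yet)
Bit 9: prefix='11' (no match yet)
Bit 10: prefix='110' -> emit 'i', reset
Bit 11: prefix='0' (no match yet)
Bit 12: prefix='01' -> emit 'a', reset
Bit 13: prefix='1' (no match yet)
Bit 14: prefix='11' (no match yet)
Bit 15: prefix='111' -> emit 'f', reset
Bit 16: prefix='1' (no match yet)
Bit 17: prefix='11' (no match yet)
Bit 18: prefix='111' -> emit 'f', reset
Bit 19: prefix='1' (no match yet)
Bit 20: prefix='11' (no match yet)
Bit 21: prefix='111' -> emit 'f', reset
Bit 22: prefix='1' (no match yet)
Bit 23: prefix='10' -> emit 'b', reset
Bit 24: prefix='1' (no match yet)
Bit 25: prefix='11' (no match yet)
Bit 26: prefix='111' -> emit 'f', reset

Answer: bfiiafffbf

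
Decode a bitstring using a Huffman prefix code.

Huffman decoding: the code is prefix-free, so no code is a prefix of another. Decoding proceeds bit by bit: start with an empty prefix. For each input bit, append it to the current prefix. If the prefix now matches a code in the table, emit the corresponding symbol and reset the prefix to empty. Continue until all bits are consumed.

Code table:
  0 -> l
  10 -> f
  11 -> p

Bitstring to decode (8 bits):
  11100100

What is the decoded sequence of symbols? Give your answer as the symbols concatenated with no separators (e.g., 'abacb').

Answer: pflfl

Derivation:
Bit 0: prefix='1' (no match yet)
Bit 1: prefix='11' -> emit 'p', reset
Bit 2: prefix='1' (no match yet)
Bit 3: prefix='10' -> emit 'f', reset
Bit 4: prefix='0' -> emit 'l', reset
Bit 5: prefix='1' (no match yet)
Bit 6: prefix='10' -> emit 'f', reset
Bit 7: prefix='0' -> emit 'l', reset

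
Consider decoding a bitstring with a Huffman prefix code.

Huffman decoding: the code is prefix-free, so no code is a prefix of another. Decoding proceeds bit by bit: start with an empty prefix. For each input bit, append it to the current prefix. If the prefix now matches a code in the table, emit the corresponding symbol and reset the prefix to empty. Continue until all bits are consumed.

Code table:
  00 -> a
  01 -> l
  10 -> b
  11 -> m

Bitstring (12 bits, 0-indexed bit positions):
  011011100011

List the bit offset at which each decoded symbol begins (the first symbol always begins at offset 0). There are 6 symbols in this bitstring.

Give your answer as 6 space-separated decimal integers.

Bit 0: prefix='0' (no match yet)
Bit 1: prefix='01' -> emit 'l', reset
Bit 2: prefix='1' (no match yet)
Bit 3: prefix='10' -> emit 'b', reset
Bit 4: prefix='1' (no match yet)
Bit 5: prefix='11' -> emit 'm', reset
Bit 6: prefix='1' (no match yet)
Bit 7: prefix='10' -> emit 'b', reset
Bit 8: prefix='0' (no match yet)
Bit 9: prefix='00' -> emit 'a', reset
Bit 10: prefix='1' (no match yet)
Bit 11: prefix='11' -> emit 'm', reset

Answer: 0 2 4 6 8 10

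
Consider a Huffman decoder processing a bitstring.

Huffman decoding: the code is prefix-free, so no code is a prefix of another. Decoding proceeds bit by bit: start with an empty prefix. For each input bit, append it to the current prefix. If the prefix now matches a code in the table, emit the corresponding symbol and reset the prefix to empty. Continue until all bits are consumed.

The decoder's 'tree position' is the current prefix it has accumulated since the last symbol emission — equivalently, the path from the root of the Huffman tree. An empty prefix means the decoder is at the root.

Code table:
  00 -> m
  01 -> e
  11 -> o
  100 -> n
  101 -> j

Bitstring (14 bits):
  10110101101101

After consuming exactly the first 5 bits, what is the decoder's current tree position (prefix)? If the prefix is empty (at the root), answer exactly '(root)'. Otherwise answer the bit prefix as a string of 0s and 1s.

Bit 0: prefix='1' (no match yet)
Bit 1: prefix='10' (no match yet)
Bit 2: prefix='101' -> emit 'j', reset
Bit 3: prefix='1' (no match yet)
Bit 4: prefix='10' (no match yet)

Answer: 10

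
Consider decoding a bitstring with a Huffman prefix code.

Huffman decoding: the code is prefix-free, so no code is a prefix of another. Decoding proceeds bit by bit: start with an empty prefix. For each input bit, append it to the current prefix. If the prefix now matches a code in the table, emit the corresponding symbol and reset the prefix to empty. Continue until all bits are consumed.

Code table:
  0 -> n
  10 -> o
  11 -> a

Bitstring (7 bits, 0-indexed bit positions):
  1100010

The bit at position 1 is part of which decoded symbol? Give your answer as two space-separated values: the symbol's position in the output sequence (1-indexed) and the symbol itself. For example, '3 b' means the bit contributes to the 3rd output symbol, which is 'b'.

Answer: 1 a

Derivation:
Bit 0: prefix='1' (no match yet)
Bit 1: prefix='11' -> emit 'a', reset
Bit 2: prefix='0' -> emit 'n', reset
Bit 3: prefix='0' -> emit 'n', reset
Bit 4: prefix='0' -> emit 'n', reset
Bit 5: prefix='1' (no match yet)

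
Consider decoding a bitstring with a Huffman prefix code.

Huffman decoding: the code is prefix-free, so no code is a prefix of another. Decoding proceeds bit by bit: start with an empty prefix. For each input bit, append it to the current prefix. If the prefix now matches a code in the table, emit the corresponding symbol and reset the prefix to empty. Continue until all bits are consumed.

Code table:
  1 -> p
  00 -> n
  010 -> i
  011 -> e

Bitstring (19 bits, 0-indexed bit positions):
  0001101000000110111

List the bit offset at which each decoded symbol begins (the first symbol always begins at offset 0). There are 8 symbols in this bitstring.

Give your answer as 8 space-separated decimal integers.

Bit 0: prefix='0' (no match yet)
Bit 1: prefix='00' -> emit 'n', reset
Bit 2: prefix='0' (no match yet)
Bit 3: prefix='01' (no match yet)
Bit 4: prefix='011' -> emit 'e', reset
Bit 5: prefix='0' (no match yet)
Bit 6: prefix='01' (no match yet)
Bit 7: prefix='010' -> emit 'i', reset
Bit 8: prefix='0' (no match yet)
Bit 9: prefix='00' -> emit 'n', reset
Bit 10: prefix='0' (no match yet)
Bit 11: prefix='00' -> emit 'n', reset
Bit 12: prefix='0' (no match yet)
Bit 13: prefix='01' (no match yet)
Bit 14: prefix='011' -> emit 'e', reset
Bit 15: prefix='0' (no match yet)
Bit 16: prefix='01' (no match yet)
Bit 17: prefix='011' -> emit 'e', reset
Bit 18: prefix='1' -> emit 'p', reset

Answer: 0 2 5 8 10 12 15 18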